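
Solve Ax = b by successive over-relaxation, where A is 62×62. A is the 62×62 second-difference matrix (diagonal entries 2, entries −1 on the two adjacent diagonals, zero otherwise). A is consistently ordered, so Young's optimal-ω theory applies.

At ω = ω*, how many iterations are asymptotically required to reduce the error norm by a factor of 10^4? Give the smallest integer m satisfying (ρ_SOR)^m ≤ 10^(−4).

m = 93

With n=62, ρ(Jacobi) = cos(π/63) = 0.9987569.
√(1−ρ_J²) simplifies to sin(π/63) = 0.0498459.
ω* = 2 / (1 + 0.0498459) = 2 / 1.0498459 ≈ 1.9050415.
ρ(B_{ω*}) = ω*−1 = 0.9050415
4·ln10 = 9.21034; −ln(0.9050415) = 0.0997745; m = ⌈9.21034/0.0997745⌉ = ⌈92.312⌉ = 93.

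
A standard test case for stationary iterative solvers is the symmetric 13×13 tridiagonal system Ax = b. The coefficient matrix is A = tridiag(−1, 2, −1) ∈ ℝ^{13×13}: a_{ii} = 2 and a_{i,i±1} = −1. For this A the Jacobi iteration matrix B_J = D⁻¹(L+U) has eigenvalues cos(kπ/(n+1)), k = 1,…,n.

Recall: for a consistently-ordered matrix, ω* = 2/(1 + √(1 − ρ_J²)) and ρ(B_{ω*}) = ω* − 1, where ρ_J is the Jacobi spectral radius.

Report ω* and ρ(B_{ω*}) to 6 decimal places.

ω* = 1.635964, ρ_SOR = 0.635964

B_J for the 13×13 system has eigenvalues cos(kπ/14); ρ_J = cos(π/14) = 0.974928.
√(1−ρ_J²) simplifies to sin(π/14) = 0.2225209.
Young: ω* = 2/(1+√(1−ρ_J²)) = 2/(1+0.2225209) = 2/1.2225209 = 1.635964.
ρ(B_{ω*}) = ω*−1 = 0.635964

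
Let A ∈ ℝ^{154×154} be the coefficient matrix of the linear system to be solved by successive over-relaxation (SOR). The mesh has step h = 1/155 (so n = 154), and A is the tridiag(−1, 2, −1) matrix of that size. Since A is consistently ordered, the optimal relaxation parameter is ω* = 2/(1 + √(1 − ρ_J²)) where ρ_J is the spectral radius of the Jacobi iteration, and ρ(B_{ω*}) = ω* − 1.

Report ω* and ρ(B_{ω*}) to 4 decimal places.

ω* = 1.9603, ρ_SOR = 0.9603

B_J for the 154×154 system has eigenvalues cos(kπ/155); ρ_J = cos(π/155) = 0.9998.
√(1−ρ_J²) = |sin(π/155)| = 0.02027
[ω*] 2 ÷ (1 + 0.02027) = 2 ÷ 1.02027 = 1.9603.
At ω = 1.9603 every |λ(B_ω)| = ω−1, so ρ_SOR = 0.9603.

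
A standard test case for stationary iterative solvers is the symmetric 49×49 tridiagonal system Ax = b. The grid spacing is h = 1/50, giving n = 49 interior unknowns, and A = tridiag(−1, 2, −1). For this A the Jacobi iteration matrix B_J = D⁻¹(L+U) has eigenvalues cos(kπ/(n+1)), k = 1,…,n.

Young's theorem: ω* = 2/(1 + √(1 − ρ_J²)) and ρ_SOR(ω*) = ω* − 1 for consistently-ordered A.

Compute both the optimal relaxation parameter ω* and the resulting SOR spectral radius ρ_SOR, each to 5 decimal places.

ω* = 1.88184, ρ_SOR = 0.88184

spectrum of D⁻¹(L+U) = {cos(kπ/50) : 1≤k≤49}; ρ_J = cos(π/50) = 0.99803.
1 − cos²(π/50) = sin²(π/50) ⇒ √(1−ρ_J²) = sin(π/50) = 0.062791.
ω* = 2/(1+0.062791) = 1.88184
ρ_SOR = ω* − 1 = 1.88184 − 1 = 0.88184.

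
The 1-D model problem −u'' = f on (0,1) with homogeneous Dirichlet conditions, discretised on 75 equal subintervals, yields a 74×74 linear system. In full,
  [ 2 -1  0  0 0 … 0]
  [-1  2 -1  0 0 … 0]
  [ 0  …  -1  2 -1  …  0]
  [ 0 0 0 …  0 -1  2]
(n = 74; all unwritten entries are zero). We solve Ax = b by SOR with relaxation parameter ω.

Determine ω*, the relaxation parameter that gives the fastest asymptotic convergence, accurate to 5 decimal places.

ω* = 1.91961

B_J for the 74×74 system has eigenvalues cos(kπ/75); ρ_J = cos(π/75) = 0.99912.
root = sin(π/75) = 0.041876  (since 1−cos² = sin²).
ω* = 2/(1 + 0.041876) = 2/1.041876 = 1.91961.
[ρ_SOR] ω* − 1 = 0.91961.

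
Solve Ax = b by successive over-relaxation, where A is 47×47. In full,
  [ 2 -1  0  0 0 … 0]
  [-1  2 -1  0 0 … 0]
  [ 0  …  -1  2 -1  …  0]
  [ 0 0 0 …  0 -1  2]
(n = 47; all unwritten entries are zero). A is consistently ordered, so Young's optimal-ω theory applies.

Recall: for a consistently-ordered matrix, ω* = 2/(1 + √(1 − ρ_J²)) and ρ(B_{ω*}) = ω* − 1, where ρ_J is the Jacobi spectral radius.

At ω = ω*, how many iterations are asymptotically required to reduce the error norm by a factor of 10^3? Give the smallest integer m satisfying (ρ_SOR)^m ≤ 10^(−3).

m = 53

B_J for the 47×47 system has eigenvalues cos(kπ/48); ρ_J = cos(π/48) = 0.9978589.
√(1−ρ_J²) simplifies to sin(π/48) = 0.0654031.
ω* = 2 / (1 + 0.0654031) = 2 / 1.0654031 ≈ 1.8772237.
and ρ(B_{ω*}) = 1.8772237 − 1 = 0.8772237.
ρ_SOR^m ≤ 10^(−3) ⇔ m ≥ 3·ln10/(−ln 0.8772237) = 6.90776/0.130993 = 52.734; m = ⌈52.734⌉ = 53.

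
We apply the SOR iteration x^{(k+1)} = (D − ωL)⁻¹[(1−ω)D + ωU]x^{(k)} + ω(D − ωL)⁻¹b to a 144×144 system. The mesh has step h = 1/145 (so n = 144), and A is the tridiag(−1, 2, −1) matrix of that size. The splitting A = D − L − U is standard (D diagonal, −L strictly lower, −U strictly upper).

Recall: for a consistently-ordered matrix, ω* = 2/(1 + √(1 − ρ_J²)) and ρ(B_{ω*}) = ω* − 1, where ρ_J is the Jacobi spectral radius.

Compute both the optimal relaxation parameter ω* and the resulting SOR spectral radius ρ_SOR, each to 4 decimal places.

[ρ_J] n=144: ρ(B_J) = cos(π/(n+1)) = cos(π/145) = 0.9998.
√(1−ρ_J²) = |sin(π/145)| = 0.02166
ω* = 2/(1 + 0.02166) = 2/1.02166 = 1.9576.
ρ_SOR = ω* − 1 = 1.9576 − 1 = 0.9576.

ω* = 1.9576, ρ_SOR = 0.9576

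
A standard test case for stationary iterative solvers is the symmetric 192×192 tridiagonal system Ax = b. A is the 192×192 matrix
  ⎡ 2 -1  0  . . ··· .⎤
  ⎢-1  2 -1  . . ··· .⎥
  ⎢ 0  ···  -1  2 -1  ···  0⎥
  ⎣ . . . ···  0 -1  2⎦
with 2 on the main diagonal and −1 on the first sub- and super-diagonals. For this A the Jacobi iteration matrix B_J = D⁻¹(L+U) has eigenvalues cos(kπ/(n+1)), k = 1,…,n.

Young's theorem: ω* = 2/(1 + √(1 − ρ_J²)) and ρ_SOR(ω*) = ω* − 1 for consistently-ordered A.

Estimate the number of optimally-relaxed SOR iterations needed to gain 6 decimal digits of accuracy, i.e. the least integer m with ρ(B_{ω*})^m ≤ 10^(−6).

m = 425

n=192: λ(B_J) = 1 − λ(A)/2 = cos(kπ/193); k=1 gives ρ_J = 0.9998675.
1 − cos²(π/193) = sin²(π/193) ⇒ √(1−ρ_J²) = sin(π/193) = 0.0162770.
ω* = 2/(1+0.0162770) = 1.9679674
ρ(B_{ω*}) = ω*−1 = 0.9679674
Need (0.9679674)^m ≤ 10^(−6): m ≥ 6·ln10/|ln 0.9679674| = 13.8155/0.0325569 = 424.349 ⇒ m = 425.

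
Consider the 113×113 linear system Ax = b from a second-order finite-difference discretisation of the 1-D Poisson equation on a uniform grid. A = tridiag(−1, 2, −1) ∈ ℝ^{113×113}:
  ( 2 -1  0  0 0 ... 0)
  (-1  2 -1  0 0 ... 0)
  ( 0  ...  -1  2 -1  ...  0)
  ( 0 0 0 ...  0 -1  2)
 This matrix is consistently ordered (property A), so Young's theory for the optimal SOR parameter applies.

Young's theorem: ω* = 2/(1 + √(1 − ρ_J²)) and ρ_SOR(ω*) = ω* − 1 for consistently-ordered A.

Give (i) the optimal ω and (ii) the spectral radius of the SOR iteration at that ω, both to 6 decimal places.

spectrum of D⁻¹(L+U) = {cos(kπ/114) : 1≤k≤113}; ρ_J = cos(π/114) = 0.999620.
√(1−ρ_J²) simplifies to sin(π/114) = 0.0275543.
Then 2/(1+√(1−ρ_J²)) = 2/(1+0.0275543); ω* = 2/1.0275543 = 1.946369.
ρ_SOR = ω* − 1 = 1.946369 − 1 = 0.946369.

ω* = 1.946369, ρ_SOR = 0.946369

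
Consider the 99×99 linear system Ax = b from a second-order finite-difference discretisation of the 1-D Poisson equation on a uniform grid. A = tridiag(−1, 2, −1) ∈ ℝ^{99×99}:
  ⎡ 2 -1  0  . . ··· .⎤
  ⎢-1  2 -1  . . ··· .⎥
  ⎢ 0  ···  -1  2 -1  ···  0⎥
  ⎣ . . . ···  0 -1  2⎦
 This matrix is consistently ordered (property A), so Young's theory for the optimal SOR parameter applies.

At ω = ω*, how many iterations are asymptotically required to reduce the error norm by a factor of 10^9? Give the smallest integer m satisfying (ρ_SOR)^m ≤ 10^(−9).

m = 330

With n=99, ρ(Jacobi) = cos(π/100) = 0.9995066.
root = sin(π/100) = 0.0314108  (since 1−cos² = sin²).
Then 2/(1+√(1−ρ_J²)) = 2/(1+0.0314108); ω* = 2/1.0314108 = 1.9390916.
and ρ(B_{ω*}) = 1.9390916 − 1 = 0.9390916.
(0.9390916)^m ≤ 10^{−9}  ⇒  m·ln(0.9390916) ≤ −9·ln10  ⇒  m ≥ 329.767  ⇒  m = 330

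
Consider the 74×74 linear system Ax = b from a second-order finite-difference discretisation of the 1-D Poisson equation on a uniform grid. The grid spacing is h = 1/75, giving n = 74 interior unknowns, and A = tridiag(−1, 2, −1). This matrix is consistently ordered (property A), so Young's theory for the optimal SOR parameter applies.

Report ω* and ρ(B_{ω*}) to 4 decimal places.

ω* = 1.9196, ρ_SOR = 0.9196

With n=74, ρ(Jacobi) = cos(π/75) = 0.9991.
√(1−ρ_J²) = |sin(π/75)| = 0.04188
[ω*] 2 ÷ (1 + 0.04188) = 2 ÷ 1.04188 = 1.9196.
Hence ρ(B_{ω*}) = 1.9196 − 1 = 0.9196.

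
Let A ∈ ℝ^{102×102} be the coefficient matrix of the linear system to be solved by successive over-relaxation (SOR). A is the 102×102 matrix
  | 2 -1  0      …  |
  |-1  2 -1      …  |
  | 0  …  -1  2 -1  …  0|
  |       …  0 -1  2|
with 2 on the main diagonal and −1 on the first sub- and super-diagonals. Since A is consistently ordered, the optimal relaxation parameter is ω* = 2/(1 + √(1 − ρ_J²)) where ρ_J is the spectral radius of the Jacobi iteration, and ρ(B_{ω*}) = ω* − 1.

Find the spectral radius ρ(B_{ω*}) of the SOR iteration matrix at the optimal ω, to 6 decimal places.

With n=102, ρ(Jacobi) = cos(π/103) = 0.999535.
root = sin(π/103) = 0.0304962  (since 1−cos² = sin²).
ω* = 2 / (1 + 0.0304962) = 2 / 1.0304962 ≈ 1.940813.
[ρ_SOR] ω* − 1 = 0.940813.

ρ_SOR = 0.940813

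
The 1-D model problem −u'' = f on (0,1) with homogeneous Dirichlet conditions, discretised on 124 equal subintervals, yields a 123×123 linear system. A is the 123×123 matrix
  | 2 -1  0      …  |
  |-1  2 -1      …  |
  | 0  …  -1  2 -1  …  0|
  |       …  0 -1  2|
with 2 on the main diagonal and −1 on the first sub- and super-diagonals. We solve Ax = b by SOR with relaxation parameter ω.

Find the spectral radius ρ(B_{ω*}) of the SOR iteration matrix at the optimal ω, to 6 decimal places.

ρ_SOR = 0.950586

n=123: λ(B_J) = 1 − λ(A)/2 = cos(kπ/124); k=1 gives ρ_J = 0.999679.
√(1−ρ_J²) simplifies to sin(π/124) = 0.0253327.
[ω*] 2 ÷ (1 + 0.0253327) = 2 ÷ 1.0253327 = 1.950586.
ρ_SOR = ω* − 1 ≈ 0.950586.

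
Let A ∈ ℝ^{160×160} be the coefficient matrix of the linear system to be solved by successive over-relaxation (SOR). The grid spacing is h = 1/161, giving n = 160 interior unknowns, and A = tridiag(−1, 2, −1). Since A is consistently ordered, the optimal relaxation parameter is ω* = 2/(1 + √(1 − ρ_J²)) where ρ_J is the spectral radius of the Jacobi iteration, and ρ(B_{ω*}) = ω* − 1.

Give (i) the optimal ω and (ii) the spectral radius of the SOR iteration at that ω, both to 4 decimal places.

ω* = 1.9617, ρ_SOR = 0.9617

B_J for the 160×160 system has eigenvalues cos(kπ/161); ρ_J = cos(π/161) = 0.9998.
1 − cos²(π/161) = sin²(π/161) ⇒ √(1−ρ_J²) = sin(π/161) = 0.01951.
Young: ω* = 2/(1+√(1−ρ_J²)) = 2/(1+0.01951) = 2/1.01951 = 1.9617.
At ω = 1.9617 every |λ(B_ω)| = ω−1, so ρ_SOR = 0.9617.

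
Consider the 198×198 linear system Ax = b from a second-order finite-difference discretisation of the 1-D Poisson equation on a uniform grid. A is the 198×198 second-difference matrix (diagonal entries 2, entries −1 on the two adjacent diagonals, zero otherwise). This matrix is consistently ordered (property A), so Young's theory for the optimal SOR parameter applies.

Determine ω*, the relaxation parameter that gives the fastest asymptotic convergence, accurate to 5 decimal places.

spectrum of D⁻¹(L+U) = {cos(kπ/199) : 1≤k≤198}; ρ_J = cos(π/199) = 0.99988.
√(1−ρ_J²) = |sin(π/199)| = 0.015786
ω* = 2 / (1 + 0.015786) = 2 / 1.015786 ≈ 1.96892.
ρ(B_{ω*}) = ω*−1 = 0.96892

ω* = 1.96892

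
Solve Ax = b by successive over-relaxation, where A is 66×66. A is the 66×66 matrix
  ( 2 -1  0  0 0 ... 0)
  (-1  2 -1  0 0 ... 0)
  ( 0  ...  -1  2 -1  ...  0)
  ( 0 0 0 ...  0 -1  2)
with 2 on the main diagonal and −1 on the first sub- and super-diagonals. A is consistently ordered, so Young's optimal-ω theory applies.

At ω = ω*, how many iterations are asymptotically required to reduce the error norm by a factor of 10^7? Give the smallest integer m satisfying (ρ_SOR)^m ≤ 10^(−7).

m = 172

spectrum of D⁻¹(L+U) = {cos(kπ/67) : 1≤k≤66}; ρ_J = cos(π/67) = 0.9989009.
1 − cos²(π/67) = sin²(π/67) ⇒ √(1−ρ_J²) = sin(π/67) = 0.0468723.
ω* = 2/(1+0.0468723) = 1.9104527
At ω = 1.9104527 every |λ(B_ω)| = ω−1, so ρ_SOR = 0.9104527.
(0.9104527)^m ≤ 10^{−7}  ⇒  m·ln(0.9104527) ≤ −7·ln10  ⇒  m ≥ 171.810  ⇒  m = 172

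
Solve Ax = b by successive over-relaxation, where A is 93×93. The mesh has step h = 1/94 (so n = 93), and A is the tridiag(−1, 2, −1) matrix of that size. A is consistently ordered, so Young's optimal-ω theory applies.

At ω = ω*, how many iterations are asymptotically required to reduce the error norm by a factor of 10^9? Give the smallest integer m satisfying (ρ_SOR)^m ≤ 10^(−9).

m = 310

½·tridiag(1,0,1) at n=93: λ_k = cos(kπ/94); max |λ| at k=1 ⇒ ρ_J = cos(π/94) ≈ 0.9994416.
root = sin(π/94) = 0.0334150  (since 1−cos² = sin²).
ω* = 2/(1+0.0334150) = 1.9353309
Hence ρ(B_{ω*}) = 1.9353309 − 1 = 0.9353309.
For 9 digits: m = 9·ln10 / (−ln 0.9353309) = 20.7233/0.0668549 = 309.974; round up → m = 310.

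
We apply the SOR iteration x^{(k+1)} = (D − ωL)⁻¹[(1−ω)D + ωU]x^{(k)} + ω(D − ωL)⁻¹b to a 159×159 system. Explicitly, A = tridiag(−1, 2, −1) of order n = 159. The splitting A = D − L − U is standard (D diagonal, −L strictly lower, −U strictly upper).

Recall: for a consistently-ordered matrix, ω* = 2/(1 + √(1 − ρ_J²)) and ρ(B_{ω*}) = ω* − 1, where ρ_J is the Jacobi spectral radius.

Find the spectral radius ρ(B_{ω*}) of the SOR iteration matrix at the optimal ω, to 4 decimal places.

ρ_SOR = 0.9615

½·tridiag(1,0,1) at n=159: λ_k = cos(kπ/160); max |λ| at k=1 ⇒ ρ_J = cos(π/160) ≈ 0.9998.
root = sin(π/160) = 0.01963  (since 1−cos² = sin²).
Young: ω* = 2/(1+√(1−ρ_J²)) = 2/(1+0.01963) = 2/1.01963 = 1.9615.
and ρ(B_{ω*}) = 1.9615 − 1 = 0.9615.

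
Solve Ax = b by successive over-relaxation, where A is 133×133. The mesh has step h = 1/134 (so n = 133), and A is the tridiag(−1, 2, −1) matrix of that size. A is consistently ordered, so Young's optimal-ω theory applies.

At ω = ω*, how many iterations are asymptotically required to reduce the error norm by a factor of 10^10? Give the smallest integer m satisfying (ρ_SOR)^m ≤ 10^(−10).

m = 492

ρ_J = max_k |cos(kπ/134)| = cos(π/134) = 0.9997252
√(1−ρ_J²) = |sin(π/134)| = 0.0234426
Then 2/(1+√(1−ρ_J²)) = 2/(1+0.0234426); ω* = 2/1.0234426 = 1.9541887.
[ρ_SOR] ω* − 1 = 0.9541887.
Need (0.9541887)^m ≤ 10^(−10): m ≥ 10·ln10/|ln 0.9541887| = 23.0259/0.0468938 = 491.022 ⇒ m = 492.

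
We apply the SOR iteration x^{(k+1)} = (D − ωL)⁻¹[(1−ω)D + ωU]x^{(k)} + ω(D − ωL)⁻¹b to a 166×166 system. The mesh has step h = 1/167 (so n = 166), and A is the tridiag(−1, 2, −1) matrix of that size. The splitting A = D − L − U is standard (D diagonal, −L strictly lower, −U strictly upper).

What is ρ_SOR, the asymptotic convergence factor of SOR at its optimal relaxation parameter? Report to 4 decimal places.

ρ_SOR = 0.9631

½·tridiag(1,0,1) at n=166: λ_k = cos(kπ/167); max |λ| at k=1 ⇒ ρ_J = cos(π/167) ≈ 0.9998.
√(1−ρ_J²) simplifies to sin(π/167) = 0.01881.
Then 2/(1+√(1−ρ_J²)) = 2/(1+0.01881); ω* = 2/1.01881 = 1.9631.
At ω = 1.9631 every |λ(B_ω)| = ω−1, so ρ_SOR = 0.9631.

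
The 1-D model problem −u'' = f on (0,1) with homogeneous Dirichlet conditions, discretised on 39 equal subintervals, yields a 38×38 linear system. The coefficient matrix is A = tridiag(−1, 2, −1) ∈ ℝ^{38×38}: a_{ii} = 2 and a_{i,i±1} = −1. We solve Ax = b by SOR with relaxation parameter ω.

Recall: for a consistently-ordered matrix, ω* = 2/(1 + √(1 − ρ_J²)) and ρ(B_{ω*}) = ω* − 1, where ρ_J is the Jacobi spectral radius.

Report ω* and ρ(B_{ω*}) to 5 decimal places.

ω* = 1.85105, ρ_SOR = 0.85105

½·tridiag(1,0,1) at n=38: λ_k = cos(kπ/39); max |λ| at k=1 ⇒ ρ_J = cos(π/39) ≈ 0.99676.
√(1−ρ_J²) = |sin(π/39)| = 0.080467
ω* = 2/(1 + 0.080467) = 2/1.080467 = 1.85105.
ρ_SOR = ω* − 1 ≈ 0.85105.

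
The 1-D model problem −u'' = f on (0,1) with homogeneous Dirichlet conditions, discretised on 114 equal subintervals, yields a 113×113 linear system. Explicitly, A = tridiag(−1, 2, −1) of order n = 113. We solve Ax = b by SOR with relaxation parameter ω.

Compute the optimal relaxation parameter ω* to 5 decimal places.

[ρ_J] n=113: ρ(B_J) = cos(π/(n+1)) = cos(π/114) = 0.99962.
√(1 − cos²(π/114)) = sin(π/114) ≈ 0.027554.
So ω* = 2/1.027554 = 1.94637 (Young).
ρ_SOR = ω* − 1 ≈ 0.94637.

ω* = 1.94637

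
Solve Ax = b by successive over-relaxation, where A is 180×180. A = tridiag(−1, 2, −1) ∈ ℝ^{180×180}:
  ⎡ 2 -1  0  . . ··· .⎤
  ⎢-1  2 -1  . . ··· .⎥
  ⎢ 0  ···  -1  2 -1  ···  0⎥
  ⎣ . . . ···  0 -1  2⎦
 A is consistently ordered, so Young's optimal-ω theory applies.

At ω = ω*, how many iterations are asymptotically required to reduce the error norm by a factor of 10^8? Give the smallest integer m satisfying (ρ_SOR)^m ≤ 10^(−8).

m = 531

½·tridiag(1,0,1) at n=180: λ_k = cos(kπ/181); max |λ| at k=1 ⇒ ρ_J = cos(π/181) ≈ 0.9998494.
√(1 − cos²(π/181)) = sin(π/181) ≈ 0.0173560.
ω* = 2/(1 + 0.0173560) = 2/1.0173560 = 1.9658802.
ρ(B_{ω*}) = ω*−1 = 0.9658802
Need (0.9658802)^m ≤ 10^(−8): m ≥ 8·ln10/|ln 0.9658802| = 18.4207/0.0347155 = 530.619 ⇒ m = 531.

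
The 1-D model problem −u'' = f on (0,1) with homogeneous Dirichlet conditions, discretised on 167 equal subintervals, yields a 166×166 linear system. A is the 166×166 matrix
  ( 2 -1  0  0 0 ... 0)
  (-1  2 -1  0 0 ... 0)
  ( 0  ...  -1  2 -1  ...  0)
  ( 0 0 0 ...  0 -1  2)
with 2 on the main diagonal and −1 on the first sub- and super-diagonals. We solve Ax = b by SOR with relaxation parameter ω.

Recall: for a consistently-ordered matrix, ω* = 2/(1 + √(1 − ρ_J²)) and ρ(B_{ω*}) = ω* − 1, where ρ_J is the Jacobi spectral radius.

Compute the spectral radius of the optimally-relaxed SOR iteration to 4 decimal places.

With n=166, ρ(Jacobi) = cos(π/167) = 0.9998.
1 − cos²(π/167) = sin²(π/167) ⇒ √(1−ρ_J²) = sin(π/167) = 0.01881.
Young: ω* = 2/(1+√(1−ρ_J²)) = 2/(1+0.01881) = 2/1.01881 = 1.9631.
[ρ_SOR] ω* − 1 = 0.9631.

ρ_SOR = 0.9631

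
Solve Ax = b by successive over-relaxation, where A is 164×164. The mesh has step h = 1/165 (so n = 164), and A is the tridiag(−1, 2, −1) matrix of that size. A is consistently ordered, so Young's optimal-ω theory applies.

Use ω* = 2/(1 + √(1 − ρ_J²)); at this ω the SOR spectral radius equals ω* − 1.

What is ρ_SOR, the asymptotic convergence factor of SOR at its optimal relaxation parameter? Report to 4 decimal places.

[ρ_J] n=164: ρ(B_J) = cos(π/(n+1)) = cos(π/165) = 0.9998.
1 − cos²(π/165) = sin²(π/165) ⇒ √(1−ρ_J²) = sin(π/165) = 0.01904.
So ω* = 2/1.01904 = 1.9626 (Young).
At ω = 1.9626 every |λ(B_ω)| = ω−1, so ρ_SOR = 0.9626.

ρ_SOR = 0.9626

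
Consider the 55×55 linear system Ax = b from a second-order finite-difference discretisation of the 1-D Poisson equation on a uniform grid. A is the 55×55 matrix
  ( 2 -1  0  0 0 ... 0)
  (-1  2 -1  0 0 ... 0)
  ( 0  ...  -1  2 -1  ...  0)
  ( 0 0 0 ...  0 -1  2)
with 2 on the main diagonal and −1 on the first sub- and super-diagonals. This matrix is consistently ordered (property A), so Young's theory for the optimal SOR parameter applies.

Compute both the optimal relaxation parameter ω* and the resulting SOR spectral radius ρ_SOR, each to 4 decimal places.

½·tridiag(1,0,1) at n=55: λ_k = cos(kπ/56); max |λ| at k=1 ⇒ ρ_J = cos(π/56) ≈ 0.9984.
√(1−ρ_J²) simplifies to sin(π/56) = 0.05607.
So ω* = 2/1.05607 = 1.8938 (Young).
ρ_SOR = ω* − 1 ≈ 0.8938.

ω* = 1.8938, ρ_SOR = 0.8938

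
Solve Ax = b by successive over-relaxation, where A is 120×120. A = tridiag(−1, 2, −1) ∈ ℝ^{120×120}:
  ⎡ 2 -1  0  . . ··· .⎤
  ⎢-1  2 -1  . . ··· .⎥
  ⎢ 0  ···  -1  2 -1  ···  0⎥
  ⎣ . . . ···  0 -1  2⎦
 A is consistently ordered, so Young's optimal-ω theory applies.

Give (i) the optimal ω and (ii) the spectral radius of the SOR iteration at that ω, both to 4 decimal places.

spectrum of D⁻¹(L+U) = {cos(kπ/121) : 1≤k≤120}; ρ_J = cos(π/121) = 0.9997.
√(1−ρ_J²) simplifies to sin(π/121) = 0.02596.
Then 2/(1+√(1−ρ_J²)) = 2/(1+0.02596); ω* = 2/1.02596 = 1.9494.
[ρ_SOR] ω* − 1 = 0.9494.

ω* = 1.9494, ρ_SOR = 0.9494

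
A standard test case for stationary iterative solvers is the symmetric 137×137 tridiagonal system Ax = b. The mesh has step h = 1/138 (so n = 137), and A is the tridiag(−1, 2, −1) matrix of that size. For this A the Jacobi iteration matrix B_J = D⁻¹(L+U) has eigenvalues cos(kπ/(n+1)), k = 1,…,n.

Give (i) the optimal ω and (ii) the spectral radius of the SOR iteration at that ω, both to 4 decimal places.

ω* = 1.9555, ρ_SOR = 0.9555

spectrum of D⁻¹(L+U) = {cos(kπ/138) : 1≤k≤137}; ρ_J = cos(π/138) = 0.9997.
√(1−ρ_J²) = |sin(π/138)| = 0.02276
ω* = 2/(1 + 0.02276) = 2/1.02276 = 1.9555.
ρ(B_{ω*}) = ω*−1 = 0.9555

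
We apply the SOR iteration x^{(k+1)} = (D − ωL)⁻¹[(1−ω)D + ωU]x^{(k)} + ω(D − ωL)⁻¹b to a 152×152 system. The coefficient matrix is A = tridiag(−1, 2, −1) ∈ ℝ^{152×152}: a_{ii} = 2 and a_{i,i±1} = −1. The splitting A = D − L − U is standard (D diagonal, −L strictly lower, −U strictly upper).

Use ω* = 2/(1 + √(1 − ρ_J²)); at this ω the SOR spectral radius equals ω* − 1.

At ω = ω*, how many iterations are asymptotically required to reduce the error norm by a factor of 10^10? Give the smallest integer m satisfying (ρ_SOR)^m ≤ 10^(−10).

m = 561

With n=152, ρ(Jacobi) = cos(π/153) = 0.9997892.
√(1−ρ_J²) simplifies to sin(π/153) = 0.0205318.
ω* = 2/(1 + 0.0205318) = 2/1.0205318 = 1.9597625.
ρ(B_{ω*}) = ω*−1 = 0.9597625
10·ln10 = 23.0259; −ln(0.9597625) = 0.0410694; m = ⌈23.0259/0.0410694⌉ = ⌈560.658⌉ = 561.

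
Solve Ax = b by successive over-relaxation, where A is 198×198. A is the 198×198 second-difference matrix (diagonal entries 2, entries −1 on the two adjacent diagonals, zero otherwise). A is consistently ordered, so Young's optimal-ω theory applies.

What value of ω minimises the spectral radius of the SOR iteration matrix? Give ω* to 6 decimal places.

½·tridiag(1,0,1) at n=198: λ_k = cos(kπ/199); max |λ| at k=1 ⇒ ρ_J = cos(π/199) ≈ 0.999875.
√(1 − cos²(π/199)) = sin(π/199) ≈ 0.0157862.
ω* = 2/(1 + 0.0157862) = 2/1.0157862 = 1.968918.
ρ_SOR = ω* − 1 = 1.968918 − 1 = 0.968918.

ω* = 1.968918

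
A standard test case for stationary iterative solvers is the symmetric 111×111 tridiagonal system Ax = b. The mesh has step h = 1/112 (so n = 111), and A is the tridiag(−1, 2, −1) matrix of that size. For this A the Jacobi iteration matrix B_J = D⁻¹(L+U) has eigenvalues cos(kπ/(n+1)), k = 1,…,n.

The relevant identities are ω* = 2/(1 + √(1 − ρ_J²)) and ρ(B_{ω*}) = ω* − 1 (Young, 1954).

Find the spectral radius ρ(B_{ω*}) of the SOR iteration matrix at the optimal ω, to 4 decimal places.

ρ_SOR = 0.9454

n=111: λ(B_J) = 1 − λ(A)/2 = cos(kπ/112); k=1 gives ρ_J = 0.9996.
√(1−ρ_J²) simplifies to sin(π/112) = 0.02805.
Young: ω* = 2/(1+√(1−ρ_J²)) = 2/(1+0.02805) = 2/1.02805 = 1.9454.
ρ_SOR = ω* − 1 = 1.9454 − 1 = 0.9454.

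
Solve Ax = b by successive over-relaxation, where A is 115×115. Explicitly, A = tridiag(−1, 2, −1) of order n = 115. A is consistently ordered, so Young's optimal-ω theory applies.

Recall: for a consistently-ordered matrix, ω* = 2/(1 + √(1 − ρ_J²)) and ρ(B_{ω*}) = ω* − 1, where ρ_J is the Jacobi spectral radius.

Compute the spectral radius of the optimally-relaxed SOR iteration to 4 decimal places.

ρ_SOR = 0.9473

ρ_J = max_k |cos(kπ/116)| = cos(π/116) = 0.9996
1 − cos²(π/116) = sin²(π/116) ⇒ √(1−ρ_J²) = sin(π/116) = 0.02708.
ω* = 2 / (1 + 0.02708) = 2 / 1.02708 ≈ 1.9473.
Hence ρ(B_{ω*}) = 1.9473 − 1 = 0.9473.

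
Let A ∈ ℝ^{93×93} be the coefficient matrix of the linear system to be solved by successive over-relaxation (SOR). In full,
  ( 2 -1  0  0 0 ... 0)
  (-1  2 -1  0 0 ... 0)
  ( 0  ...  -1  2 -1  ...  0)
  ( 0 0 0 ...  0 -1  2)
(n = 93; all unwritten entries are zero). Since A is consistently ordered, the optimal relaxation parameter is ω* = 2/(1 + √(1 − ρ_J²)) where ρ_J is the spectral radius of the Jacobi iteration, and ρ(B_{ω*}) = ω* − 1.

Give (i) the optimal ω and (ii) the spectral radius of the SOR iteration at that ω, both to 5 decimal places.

ω* = 1.93533, ρ_SOR = 0.93533

n=93: λ(B_J) = 1 − λ(A)/2 = cos(kπ/94); k=1 gives ρ_J = 0.99944.
√(1 − cos²(π/94)) = sin(π/94) ≈ 0.033415.
ω* = 2 / (1 + 0.033415) = 2 / 1.033415 ≈ 1.93533.
ρ_SOR = ω* − 1 ≈ 0.93533.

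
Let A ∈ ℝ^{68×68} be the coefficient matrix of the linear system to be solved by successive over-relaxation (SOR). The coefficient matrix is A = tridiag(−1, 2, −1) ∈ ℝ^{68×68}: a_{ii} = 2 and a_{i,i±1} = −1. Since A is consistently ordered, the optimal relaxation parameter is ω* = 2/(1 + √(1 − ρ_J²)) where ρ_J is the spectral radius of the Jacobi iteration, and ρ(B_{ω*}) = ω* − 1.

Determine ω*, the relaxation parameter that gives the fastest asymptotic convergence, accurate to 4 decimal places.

ω* = 1.9129

[ρ_J] n=68: ρ(B_J) = cos(π/(n+1)) = cos(π/69) = 0.9990.
√(1−ρ_J²) simplifies to sin(π/69) = 0.04551.
ω* = 2 / (1 + 0.04551) = 2 / 1.04551 ≈ 1.9129.
ρ_SOR = ω* − 1 ≈ 0.9129.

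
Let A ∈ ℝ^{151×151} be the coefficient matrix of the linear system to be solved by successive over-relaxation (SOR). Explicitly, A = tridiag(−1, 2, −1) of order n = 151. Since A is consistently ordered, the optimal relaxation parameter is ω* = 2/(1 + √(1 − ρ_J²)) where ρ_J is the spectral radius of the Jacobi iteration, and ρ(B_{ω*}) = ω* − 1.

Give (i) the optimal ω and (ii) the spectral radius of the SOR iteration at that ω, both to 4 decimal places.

ρ_J = max_k |cos(kπ/152)| = cos(π/152) = 0.9998
√(1−ρ_J²) simplifies to sin(π/152) = 0.02067.
Young: ω* = 2/(1+√(1−ρ_J²)) = 2/(1+0.02067) = 2/1.02067 = 1.9595.
ρ_SOR = ω* − 1 = 1.9595 − 1 = 0.9595.

ω* = 1.9595, ρ_SOR = 0.9595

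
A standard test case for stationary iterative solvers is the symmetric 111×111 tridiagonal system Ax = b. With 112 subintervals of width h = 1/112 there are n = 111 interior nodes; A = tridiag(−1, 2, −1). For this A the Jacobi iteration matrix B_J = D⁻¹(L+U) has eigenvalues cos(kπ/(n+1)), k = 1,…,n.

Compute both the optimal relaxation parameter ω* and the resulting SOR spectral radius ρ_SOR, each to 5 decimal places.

½·tridiag(1,0,1) at n=111: λ_k = cos(kπ/112); max |λ| at k=1 ⇒ ρ_J = cos(π/112) ≈ 0.99961.
1 − cos²(π/112) = sin²(π/112) ⇒ √(1−ρ_J²) = sin(π/112) = 0.028046.
So ω* = 2/1.028046 = 1.94544 (Young).
and ρ(B_{ω*}) = 1.94544 − 1 = 0.94544.

ω* = 1.94544, ρ_SOR = 0.94544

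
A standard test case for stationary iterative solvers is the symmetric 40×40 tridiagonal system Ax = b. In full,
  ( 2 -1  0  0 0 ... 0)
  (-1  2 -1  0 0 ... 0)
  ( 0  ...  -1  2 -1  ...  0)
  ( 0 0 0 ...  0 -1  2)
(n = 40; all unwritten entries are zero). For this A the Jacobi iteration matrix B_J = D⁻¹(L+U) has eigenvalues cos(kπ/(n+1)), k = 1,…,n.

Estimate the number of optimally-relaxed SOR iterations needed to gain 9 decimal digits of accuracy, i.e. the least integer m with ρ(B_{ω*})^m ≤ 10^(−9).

[ρ_J] n=40: ρ(B_J) = cos(π/(n+1)) = cos(π/41) = 0.9970658.
√(1−ρ_J²) = |sin(π/41)| = 0.0765493
Young: ω* = 2/(1+√(1−ρ_J²)) = 2/(1+0.0765493) = 2/1.0765493 = 1.8577877.
ρ_SOR = ω* − 1 = 1.8577877 − 1 = 0.8577877.
ρ_SOR^m ≤ 10^(−9) ⇔ m ≥ 9·ln10/(−ln 0.8577877) = 20.7233/0.153399 = 135.094; m = ⌈135.094⌉ = 136.

m = 136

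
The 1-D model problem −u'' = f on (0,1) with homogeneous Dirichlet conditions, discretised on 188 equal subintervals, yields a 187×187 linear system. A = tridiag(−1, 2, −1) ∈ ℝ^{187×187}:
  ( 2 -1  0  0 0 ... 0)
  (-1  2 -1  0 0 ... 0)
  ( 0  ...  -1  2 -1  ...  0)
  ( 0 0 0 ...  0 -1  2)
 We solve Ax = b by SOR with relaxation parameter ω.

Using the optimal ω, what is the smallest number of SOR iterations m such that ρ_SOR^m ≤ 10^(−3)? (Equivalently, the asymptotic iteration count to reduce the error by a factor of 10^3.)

B_J for the 187×187 system has eigenvalues cos(kπ/188); ρ_J = cos(π/188) = 0.9998604.
1 − cos²(π/188) = sin²(π/188) ⇒ √(1−ρ_J²) = sin(π/188) = 0.0167098.
ω* = 2/(1+0.0167098) = 1.9671297
ρ_SOR = ω* − 1 = 1.9671297 − 1 = 0.9671297.
For 3 digits: m = 3·ln10 / (−ln 0.9671297) = 6.90776/0.0334227 = 206.679; round up → m = 207.

m = 207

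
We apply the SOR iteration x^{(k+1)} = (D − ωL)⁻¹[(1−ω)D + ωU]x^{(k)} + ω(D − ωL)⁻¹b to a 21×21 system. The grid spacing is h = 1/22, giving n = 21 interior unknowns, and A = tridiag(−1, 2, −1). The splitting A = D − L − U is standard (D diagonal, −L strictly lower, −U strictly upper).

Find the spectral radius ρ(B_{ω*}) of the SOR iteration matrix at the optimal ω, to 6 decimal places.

ρ_SOR = 0.750831

ρ_J = max_k |cos(kπ/22)| = cos(π/22) = 0.989821
√(1 − cos²(π/22)) = sin(π/22) ≈ 0.1423148.
ω* = 2/(1+0.1423148) = 1.750831
ρ(B_{ω*}) = ω*−1 = 0.750831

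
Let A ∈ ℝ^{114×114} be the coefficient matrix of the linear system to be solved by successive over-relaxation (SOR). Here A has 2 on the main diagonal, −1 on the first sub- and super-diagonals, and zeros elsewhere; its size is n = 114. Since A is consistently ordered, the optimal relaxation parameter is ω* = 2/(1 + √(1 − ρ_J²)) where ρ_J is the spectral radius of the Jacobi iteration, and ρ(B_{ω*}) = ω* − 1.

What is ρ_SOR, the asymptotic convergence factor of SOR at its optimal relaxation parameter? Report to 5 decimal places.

spectrum of D⁻¹(L+U) = {cos(kπ/115) : 1≤k≤114}; ρ_J = cos(π/115) = 0.99963.
√(1 − cos²(π/115)) = sin(π/115) ≈ 0.027315.
Young: ω* = 2/(1+√(1−ρ_J²)) = 2/(1+0.027315) = 2/1.027315 = 1.94682.
ρ_SOR = ω* − 1 = 1.94682 − 1 = 0.94682.

ρ_SOR = 0.94682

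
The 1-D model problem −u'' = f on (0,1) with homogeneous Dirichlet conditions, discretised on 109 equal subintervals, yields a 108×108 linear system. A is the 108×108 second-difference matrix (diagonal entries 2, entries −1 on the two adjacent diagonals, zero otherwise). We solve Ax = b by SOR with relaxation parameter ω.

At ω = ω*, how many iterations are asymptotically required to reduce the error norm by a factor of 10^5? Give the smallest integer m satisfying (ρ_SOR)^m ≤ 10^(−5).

spectrum of D⁻¹(L+U) = {cos(kπ/109) : 1≤k≤108}; ρ_J = cos(π/109) = 0.9995847.
1 − cos²(π/109) = sin²(π/109) ⇒ √(1−ρ_J²) = sin(π/109) = 0.0288180.
Young: ω* = 2/(1+√(1−ρ_J²)) = 2/(1+0.0288180) = 2/1.0288180 = 1.9439784.
At ω = 1.9439784 every |λ(B_ω)| = ω−1, so ρ_SOR = 0.9439784.
5·ln10 = 11.5129; −ln(0.9439784) = 0.057652; m = ⌈11.5129/0.057652⌉ = ⌈199.696⌉ = 200.

m = 200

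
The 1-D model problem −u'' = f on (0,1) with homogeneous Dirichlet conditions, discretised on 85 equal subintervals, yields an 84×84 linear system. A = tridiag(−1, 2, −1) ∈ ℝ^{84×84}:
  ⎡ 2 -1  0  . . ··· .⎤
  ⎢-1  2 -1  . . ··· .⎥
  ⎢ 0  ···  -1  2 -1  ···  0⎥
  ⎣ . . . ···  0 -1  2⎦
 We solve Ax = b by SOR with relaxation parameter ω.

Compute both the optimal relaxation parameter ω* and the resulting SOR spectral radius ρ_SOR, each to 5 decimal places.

ω* = 1.92873, ρ_SOR = 0.92873

With n=84, ρ(Jacobi) = cos(π/85) = 0.99932.
√(1−ρ_J²) = |sin(π/85)| = 0.036951
Young: ω* = 2/(1+√(1−ρ_J²)) = 2/(1+0.036951) = 2/1.036951 = 1.92873.
ρ_SOR = ω* − 1 = 1.92873 − 1 = 0.92873.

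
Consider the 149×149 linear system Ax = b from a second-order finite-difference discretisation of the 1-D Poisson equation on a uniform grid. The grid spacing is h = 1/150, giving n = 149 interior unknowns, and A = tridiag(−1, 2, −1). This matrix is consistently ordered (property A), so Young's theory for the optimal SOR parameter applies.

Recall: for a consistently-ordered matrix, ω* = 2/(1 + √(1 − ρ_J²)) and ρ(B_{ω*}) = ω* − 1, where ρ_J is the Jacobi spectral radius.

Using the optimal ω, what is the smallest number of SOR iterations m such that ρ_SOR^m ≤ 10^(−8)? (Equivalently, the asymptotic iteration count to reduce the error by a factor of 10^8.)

ρ_J = max_k |cos(kπ/150)| = cos(π/150) = 0.9997807
√(1−ρ_J²) simplifies to sin(π/150) = 0.0209424.
ω* = 2 / (1 + 0.0209424) = 2 / 1.0209424 ≈ 1.9589744.
ρ(B_{ω*}) = ω*−1 = 0.9589744
Need (0.9589744)^m ≤ 10^(−8): m ≥ 8·ln10/|ln 0.9589744| = 18.4207/0.0418909 = 439.730 ⇒ m = 440.

m = 440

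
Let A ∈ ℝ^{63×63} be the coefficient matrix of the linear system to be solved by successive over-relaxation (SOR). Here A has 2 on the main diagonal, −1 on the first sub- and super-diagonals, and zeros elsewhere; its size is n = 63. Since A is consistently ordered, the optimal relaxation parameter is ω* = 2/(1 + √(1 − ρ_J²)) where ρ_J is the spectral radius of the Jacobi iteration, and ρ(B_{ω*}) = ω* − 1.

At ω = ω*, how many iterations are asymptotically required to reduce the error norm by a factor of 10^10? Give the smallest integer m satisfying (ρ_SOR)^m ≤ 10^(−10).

m = 235

ρ_J = max_k |cos(kπ/64)| = cos(π/64) = 0.9987955
√(1−ρ_J²) simplifies to sin(π/64) = 0.0490677.
ω* = 2/(1 + 0.0490677) = 2/1.0490677 = 1.9064547.
Hence ρ(B_{ω*}) = 1.9064547 − 1 = 0.9064547.
(0.9064547)^m ≤ 10^{−10}  ⇒  m·ln(0.9064547) ≤ −10·ln10  ⇒  m ≥ 234.446  ⇒  m = 235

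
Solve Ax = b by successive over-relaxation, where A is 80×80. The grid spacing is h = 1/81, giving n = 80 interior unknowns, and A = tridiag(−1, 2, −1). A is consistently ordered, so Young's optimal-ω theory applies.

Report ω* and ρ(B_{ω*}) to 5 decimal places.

ω* = 1.92534, ρ_SOR = 0.92534

ρ_J = max_k |cos(kπ/81)| = cos(π/81) = 0.99925
√(1−ρ_J²) simplifies to sin(π/81) = 0.038775.
ω* = 2 / (1 + 0.038775) = 2 / 1.038775 ≈ 1.92534.
Hence ρ(B_{ω*}) = 1.92534 − 1 = 0.92534.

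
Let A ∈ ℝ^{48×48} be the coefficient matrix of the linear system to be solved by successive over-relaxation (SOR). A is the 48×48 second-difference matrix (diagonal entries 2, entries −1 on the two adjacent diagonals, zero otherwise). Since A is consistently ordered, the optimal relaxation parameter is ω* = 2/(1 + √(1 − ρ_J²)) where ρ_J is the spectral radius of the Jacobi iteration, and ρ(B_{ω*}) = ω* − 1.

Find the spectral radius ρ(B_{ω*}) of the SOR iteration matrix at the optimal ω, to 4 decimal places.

With n=48, ρ(Jacobi) = cos(π/49) = 0.9979.
√(1−ρ_J²) = |sin(π/49)| = 0.06407
ω* = 2 / (1 + 0.06407) = 2 / 1.06407 ≈ 1.8796.
ρ_SOR = ω* − 1 = 1.8796 − 1 = 0.8796.

ρ_SOR = 0.8796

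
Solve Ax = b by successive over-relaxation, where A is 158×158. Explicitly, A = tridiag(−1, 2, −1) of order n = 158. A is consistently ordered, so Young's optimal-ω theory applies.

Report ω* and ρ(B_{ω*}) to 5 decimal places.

B_J for the 158×158 system has eigenvalues cos(kπ/159); ρ_J = cos(π/159) = 0.99980.
root = sin(π/159) = 0.019757  (since 1−cos² = sin²).
Then 2/(1+√(1−ρ_J²)) = 2/(1+0.019757); ω* = 2/1.019757 = 1.96125.
[ρ_SOR] ω* − 1 = 0.96125.

ω* = 1.96125, ρ_SOR = 0.96125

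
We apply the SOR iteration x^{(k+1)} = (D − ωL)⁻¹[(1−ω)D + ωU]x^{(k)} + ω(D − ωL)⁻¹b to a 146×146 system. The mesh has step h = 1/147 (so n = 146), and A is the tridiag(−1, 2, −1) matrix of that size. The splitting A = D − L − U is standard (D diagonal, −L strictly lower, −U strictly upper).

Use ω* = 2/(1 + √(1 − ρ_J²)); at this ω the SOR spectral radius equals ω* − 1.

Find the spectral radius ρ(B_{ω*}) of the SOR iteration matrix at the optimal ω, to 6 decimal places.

With n=146, ρ(Jacobi) = cos(π/147) = 0.999772.
1 − cos²(π/147) = sin²(π/147) ⇒ √(1−ρ_J²) = sin(π/147) = 0.0213698.
So ω* = 2/1.0213698 = 1.958155 (Young).
ρ_SOR = ω* − 1 = 1.958155 − 1 = 0.958155.

ρ_SOR = 0.958155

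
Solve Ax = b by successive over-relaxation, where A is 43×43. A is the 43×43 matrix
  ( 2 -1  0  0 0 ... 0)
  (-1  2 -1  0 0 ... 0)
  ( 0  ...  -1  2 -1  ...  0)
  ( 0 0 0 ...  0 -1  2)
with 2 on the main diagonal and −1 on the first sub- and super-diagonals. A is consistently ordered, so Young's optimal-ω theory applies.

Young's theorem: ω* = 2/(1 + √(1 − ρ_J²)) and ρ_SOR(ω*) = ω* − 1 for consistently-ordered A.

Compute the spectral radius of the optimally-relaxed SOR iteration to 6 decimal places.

With n=43, ρ(Jacobi) = cos(π/44) = 0.997452.
√(1−ρ_J²) = |sin(π/44)| = 0.0713392
ω* = 2/(1 + 0.0713392) = 2/1.0713392 = 1.866822.
ρ_SOR = ω* − 1 = 1.866822 − 1 = 0.866822.

ρ_SOR = 0.866822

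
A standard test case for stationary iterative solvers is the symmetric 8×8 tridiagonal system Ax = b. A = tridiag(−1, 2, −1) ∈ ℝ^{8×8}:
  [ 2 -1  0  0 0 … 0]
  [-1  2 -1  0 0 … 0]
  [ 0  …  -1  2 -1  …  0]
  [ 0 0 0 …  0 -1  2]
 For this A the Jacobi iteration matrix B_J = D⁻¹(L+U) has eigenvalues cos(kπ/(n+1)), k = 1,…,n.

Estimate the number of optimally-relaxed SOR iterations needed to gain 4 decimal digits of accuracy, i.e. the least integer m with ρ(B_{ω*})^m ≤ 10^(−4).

m = 13

spectrum of D⁻¹(L+U) = {cos(kπ/9) : 1≤k≤8}; ρ_J = cos(π/9) = 0.9396926.
root = sin(π/9) = 0.3420201  (since 1−cos² = sin²).
ω* = 2/(1 + 0.3420201) = 2/1.3420201 = 1.4902906.
ρ_SOR = ω* − 1 = 1.4902906 − 1 = 0.4902906.
ρ_SOR^m ≤ 10^(−4) ⇔ m ≥ 4·ln10/(−ln 0.4902906) = 9.21034/0.712757 = 12.922; m = ⌈12.922⌉ = 13.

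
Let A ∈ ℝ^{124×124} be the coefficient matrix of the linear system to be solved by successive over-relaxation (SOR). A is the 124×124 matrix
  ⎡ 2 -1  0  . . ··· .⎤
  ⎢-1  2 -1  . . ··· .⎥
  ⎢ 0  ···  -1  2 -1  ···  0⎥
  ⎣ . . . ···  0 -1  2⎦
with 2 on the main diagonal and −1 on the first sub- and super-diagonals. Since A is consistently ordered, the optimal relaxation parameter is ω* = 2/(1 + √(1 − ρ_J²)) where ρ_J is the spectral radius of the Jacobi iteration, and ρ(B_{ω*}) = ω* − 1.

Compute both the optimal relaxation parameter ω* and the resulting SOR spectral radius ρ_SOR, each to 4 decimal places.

ρ_J = max_k |cos(kπ/125)| = cos(π/125) = 0.9997
√(1 − cos²(π/125)) = sin(π/125) ≈ 0.02513.
ω* = 2/(1+0.02513) = 1.9510
ρ(B_{ω*}) = ω*−1 = 0.9510

ω* = 1.9510, ρ_SOR = 0.9510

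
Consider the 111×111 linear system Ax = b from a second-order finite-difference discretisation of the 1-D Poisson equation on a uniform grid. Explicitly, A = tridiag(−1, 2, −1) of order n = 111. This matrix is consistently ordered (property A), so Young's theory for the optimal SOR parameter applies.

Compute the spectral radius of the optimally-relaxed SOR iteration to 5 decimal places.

ρ_SOR = 0.94544

spectrum of D⁻¹(L+U) = {cos(kπ/112) : 1≤k≤111}; ρ_J = cos(π/112) = 0.99961.
√(1 − cos²(π/112)) = sin(π/112) ≈ 0.028046.
Then 2/(1+√(1−ρ_J²)) = 2/(1+0.028046); ω* = 2/1.028046 = 1.94544.
Hence ρ(B_{ω*}) = 1.94544 − 1 = 0.94544.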